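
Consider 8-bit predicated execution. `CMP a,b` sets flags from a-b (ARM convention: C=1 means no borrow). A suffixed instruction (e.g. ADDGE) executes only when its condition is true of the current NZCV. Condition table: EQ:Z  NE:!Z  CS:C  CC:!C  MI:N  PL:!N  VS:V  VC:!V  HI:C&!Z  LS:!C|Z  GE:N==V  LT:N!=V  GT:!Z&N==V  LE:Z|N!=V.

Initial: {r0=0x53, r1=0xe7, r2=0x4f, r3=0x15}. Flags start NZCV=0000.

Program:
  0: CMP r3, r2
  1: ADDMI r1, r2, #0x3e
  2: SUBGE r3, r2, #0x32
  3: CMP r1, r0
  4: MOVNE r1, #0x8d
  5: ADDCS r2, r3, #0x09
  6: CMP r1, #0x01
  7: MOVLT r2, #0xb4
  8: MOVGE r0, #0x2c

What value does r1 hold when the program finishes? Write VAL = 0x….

[0] flags=1000 → (cmp)
[1] flags=1000 MI?T → r1=0x8d
[2] flags=1000 GE?F → skip
[3] flags=0011 → (cmp)
[4] flags=0011 NE?T → r1=0x8d
[5] flags=0011 CS?T → r2=0x1e
[6] flags=1010 → (cmp)
[7] flags=1010 LT?T → r2=0xb4
[8] flags=1010 GE?F → skip

VAL = 0x8d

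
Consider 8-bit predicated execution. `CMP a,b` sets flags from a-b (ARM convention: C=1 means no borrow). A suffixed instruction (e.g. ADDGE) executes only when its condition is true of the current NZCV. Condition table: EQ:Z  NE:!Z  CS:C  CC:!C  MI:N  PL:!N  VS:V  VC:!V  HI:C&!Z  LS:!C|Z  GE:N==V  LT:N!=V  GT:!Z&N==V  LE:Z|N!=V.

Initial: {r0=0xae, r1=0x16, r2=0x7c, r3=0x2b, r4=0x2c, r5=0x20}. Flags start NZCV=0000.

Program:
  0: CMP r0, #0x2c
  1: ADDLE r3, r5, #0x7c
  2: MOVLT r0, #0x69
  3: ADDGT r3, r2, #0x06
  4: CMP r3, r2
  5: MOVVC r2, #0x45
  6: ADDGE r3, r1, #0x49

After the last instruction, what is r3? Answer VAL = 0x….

VAL = 0x9c

[0] flags=1010 → (cmp)
[1] flags=1010 LE?T → r3=0x9c
[2] flags=1010 LT?T → r0=0x69
[3] flags=1010 GT?F → skip
[4] flags=0011 → (cmp)
[5] flags=0011 VC?F → skip
[6] flags=0011 GE?F → skip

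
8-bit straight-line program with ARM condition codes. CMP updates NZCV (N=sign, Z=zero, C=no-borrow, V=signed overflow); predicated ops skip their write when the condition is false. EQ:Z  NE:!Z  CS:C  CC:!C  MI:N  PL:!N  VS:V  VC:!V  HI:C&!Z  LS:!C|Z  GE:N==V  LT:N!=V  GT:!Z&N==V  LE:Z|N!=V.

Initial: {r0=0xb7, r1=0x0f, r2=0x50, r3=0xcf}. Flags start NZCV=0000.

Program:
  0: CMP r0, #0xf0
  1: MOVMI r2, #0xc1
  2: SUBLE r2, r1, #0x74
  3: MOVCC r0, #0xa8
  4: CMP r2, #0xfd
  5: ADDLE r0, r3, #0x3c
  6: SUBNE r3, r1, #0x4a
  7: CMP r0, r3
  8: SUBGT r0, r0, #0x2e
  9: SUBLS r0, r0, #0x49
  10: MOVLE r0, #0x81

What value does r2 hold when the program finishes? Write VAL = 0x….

VAL = 0x9b

0: ✓ CMP  NZCV=1000
1: ✓ MOVMI  r2←0xc1
2: ✓ SUBLE  r2←0x9b
3: ✓ MOVCC  r0←0xa8
4: ✓ CMP  NZCV=1000
5: ✓ ADDLE  r0←0x0b
6: ✓ SUBNE  r3←0xc5
7: ✓ CMP  NZCV=0000
8: ✓ SUBGT  r0←0xdd
9: ✓ SUBLS  r0←0x94
10: · MOVLE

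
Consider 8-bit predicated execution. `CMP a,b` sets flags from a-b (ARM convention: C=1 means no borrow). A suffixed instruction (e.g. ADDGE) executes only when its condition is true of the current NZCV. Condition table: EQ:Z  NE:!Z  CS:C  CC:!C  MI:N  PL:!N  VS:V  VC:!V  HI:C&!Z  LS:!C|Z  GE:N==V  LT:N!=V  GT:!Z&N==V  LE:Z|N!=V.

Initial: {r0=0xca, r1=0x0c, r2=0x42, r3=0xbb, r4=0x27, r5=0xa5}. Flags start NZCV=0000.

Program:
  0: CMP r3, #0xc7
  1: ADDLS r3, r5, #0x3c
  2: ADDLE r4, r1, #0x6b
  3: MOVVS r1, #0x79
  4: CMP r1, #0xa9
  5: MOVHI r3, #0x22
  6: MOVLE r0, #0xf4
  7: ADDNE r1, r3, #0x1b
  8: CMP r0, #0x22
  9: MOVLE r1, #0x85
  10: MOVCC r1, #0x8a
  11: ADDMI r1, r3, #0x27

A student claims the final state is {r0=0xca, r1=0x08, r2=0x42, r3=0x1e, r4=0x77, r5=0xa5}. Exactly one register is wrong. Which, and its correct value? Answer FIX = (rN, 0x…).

FIX = (r3, 0xe1)

0: ✓ CMP  NZCV=1000
1: ✓ ADDLS  r3←0xe1
2: ✓ ADDLE  r4←0x77
3: · MOVVS
4: ✓ CMP  NZCV=0000
5: · MOVHI
6: · MOVLE
7: ✓ ADDNE  r1←0xfc
8: ✓ CMP  NZCV=1010
9: ✓ MOVLE  r1←0x85
10: · MOVCC
11: ✓ ADDMI  r1←0x08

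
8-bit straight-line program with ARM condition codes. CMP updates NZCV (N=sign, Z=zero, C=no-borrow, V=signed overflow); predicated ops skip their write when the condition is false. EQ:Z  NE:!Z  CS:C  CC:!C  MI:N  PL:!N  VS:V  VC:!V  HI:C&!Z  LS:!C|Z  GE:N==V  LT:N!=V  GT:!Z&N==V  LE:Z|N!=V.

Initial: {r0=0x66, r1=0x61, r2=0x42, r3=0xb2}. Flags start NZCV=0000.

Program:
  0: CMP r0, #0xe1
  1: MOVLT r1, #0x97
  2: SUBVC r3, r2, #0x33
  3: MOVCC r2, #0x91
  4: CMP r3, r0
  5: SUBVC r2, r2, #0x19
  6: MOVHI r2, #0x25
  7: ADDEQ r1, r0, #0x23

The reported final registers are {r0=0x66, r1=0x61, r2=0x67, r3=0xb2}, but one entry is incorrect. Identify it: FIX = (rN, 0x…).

0: ✓ CMP  NZCV=1001
1: · MOVLT
2: · SUBVC
3: ✓ MOVCC  r2←0x91
4: ✓ CMP  NZCV=0011
5: · SUBVC
6: ✓ MOVHI  r2←0x25
7: · ADDEQ

FIX = (r2, 0x25)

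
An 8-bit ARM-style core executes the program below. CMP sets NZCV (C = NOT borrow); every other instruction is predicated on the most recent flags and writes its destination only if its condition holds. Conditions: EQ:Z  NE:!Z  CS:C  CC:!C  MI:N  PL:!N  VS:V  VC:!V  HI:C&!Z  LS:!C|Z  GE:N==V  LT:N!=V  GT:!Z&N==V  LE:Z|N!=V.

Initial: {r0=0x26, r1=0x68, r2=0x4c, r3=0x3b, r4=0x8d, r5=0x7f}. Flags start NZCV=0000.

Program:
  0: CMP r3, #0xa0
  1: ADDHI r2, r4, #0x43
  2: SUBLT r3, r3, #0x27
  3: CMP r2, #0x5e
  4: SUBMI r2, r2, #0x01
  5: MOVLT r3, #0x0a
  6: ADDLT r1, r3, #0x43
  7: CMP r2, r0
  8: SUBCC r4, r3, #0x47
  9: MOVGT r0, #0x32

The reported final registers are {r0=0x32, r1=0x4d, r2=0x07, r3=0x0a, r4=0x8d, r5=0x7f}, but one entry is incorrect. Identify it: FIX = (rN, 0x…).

[0] flags=1001 → (cmp)
[1] flags=1001 HI?F → skip
[2] flags=1001 LT?F → skip
[3] flags=1000 → (cmp)
[4] flags=1000 MI?T → r2=0x4b
[5] flags=1000 LT?T → r3=0x0a
[6] flags=1000 LT?T → r1=0x4d
[7] flags=0010 → (cmp)
[8] flags=0010 CC?F → skip
[9] flags=0010 GT?T → r0=0x32

FIX = (r2, 0x4b)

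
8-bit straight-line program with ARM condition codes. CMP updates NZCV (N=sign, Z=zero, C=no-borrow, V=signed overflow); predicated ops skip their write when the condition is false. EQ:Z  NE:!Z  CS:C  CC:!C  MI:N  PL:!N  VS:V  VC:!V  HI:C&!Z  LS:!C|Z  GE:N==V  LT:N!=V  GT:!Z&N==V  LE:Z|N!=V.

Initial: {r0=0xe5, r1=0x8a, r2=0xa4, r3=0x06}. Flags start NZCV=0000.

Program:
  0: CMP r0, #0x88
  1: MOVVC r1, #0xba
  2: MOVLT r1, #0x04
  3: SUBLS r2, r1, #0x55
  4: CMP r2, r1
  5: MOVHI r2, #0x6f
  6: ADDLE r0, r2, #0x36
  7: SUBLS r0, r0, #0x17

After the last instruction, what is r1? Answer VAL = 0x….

[0] flags=0010 → (cmp)
[1] flags=0010 VC?T → r1=0xba
[2] flags=0010 LT?F → skip
[3] flags=0010 LS?F → skip
[4] flags=1000 → (cmp)
[5] flags=1000 HI?F → skip
[6] flags=1000 LE?T → r0=0xda
[7] flags=1000 LS?T → r0=0xc3

VAL = 0xba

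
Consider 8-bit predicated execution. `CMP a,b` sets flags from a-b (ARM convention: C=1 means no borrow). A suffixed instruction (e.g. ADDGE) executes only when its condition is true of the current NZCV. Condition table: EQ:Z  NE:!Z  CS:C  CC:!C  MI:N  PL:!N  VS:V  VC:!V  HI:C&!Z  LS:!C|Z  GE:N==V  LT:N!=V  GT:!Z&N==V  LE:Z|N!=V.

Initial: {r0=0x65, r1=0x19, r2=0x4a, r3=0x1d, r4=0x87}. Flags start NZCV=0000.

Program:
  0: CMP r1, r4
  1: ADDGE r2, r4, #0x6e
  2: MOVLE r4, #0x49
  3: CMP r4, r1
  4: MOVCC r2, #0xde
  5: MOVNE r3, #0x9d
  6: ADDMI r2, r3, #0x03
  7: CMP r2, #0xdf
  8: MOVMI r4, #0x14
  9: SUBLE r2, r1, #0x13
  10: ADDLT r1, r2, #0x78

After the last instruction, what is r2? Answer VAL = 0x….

[0] flags=1001 → (cmp)
[1] flags=1001 GE?T → r2=0xf5
[2] flags=1001 LE?F → skip
[3] flags=0011 → (cmp)
[4] flags=0011 CC?F → skip
[5] flags=0011 NE?T → r3=0x9d
[6] flags=0011 MI?F → skip
[7] flags=0010 → (cmp)
[8] flags=0010 MI?F → skip
[9] flags=0010 LE?F → skip
[10] flags=0010 LT?F → skip

VAL = 0xf5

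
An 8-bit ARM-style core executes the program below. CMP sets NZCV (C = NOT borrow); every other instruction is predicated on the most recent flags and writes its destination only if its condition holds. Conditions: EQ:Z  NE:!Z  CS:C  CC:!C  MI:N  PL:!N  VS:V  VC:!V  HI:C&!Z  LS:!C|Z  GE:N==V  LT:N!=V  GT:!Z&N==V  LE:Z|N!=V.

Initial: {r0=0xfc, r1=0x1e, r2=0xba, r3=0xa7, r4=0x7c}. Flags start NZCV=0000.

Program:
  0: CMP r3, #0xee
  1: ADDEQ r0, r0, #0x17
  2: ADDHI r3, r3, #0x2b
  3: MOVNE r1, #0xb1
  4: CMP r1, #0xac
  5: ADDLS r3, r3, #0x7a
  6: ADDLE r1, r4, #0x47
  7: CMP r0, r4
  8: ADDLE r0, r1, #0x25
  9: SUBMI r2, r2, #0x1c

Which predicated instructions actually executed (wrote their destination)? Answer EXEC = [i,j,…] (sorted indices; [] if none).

EXEC = [3,8,9]

0: ✓ CMP  NZCV=1000
1: · ADDEQ
2: · ADDHI
3: ✓ MOVNE  r1←0xb1
4: ✓ CMP  NZCV=0010
5: · ADDLS
6: · ADDLE
7: ✓ CMP  NZCV=1010
8: ✓ ADDLE  r0←0xd6
9: ✓ SUBMI  r2←0x9e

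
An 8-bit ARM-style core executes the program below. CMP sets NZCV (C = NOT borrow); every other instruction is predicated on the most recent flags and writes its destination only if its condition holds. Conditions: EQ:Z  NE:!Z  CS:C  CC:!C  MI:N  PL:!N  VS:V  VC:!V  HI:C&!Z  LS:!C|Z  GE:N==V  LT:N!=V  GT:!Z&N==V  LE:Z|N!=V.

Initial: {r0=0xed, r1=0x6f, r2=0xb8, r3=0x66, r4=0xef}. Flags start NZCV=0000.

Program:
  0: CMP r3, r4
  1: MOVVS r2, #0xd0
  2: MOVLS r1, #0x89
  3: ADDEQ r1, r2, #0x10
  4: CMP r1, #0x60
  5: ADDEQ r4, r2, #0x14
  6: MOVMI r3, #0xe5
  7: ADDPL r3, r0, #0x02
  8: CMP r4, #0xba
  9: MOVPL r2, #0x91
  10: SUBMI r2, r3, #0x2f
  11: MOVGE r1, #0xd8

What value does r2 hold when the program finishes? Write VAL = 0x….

[0] flags=0000 → (cmp)
[1] flags=0000 VS?F → skip
[2] flags=0000 LS?T → r1=0x89
[3] flags=0000 EQ?F → skip
[4] flags=0011 → (cmp)
[5] flags=0011 EQ?F → skip
[6] flags=0011 MI?F → skip
[7] flags=0011 PL?T → r3=0xef
[8] flags=0010 → (cmp)
[9] flags=0010 PL?T → r2=0x91
[10] flags=0010 MI?F → skip
[11] flags=0010 GE?T → r1=0xd8

VAL = 0x91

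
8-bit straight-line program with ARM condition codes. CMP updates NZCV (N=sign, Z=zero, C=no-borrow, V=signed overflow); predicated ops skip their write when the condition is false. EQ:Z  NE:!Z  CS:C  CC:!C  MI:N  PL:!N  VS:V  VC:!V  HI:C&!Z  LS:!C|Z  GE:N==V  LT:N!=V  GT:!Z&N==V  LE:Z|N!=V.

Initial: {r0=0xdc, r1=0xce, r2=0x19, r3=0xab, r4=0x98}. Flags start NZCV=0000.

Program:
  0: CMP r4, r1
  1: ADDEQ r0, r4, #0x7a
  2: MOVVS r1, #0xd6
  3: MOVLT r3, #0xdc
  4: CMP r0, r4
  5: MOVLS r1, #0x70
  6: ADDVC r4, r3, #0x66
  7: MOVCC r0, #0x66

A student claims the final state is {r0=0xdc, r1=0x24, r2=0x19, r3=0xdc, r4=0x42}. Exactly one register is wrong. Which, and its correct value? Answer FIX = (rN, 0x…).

FIX = (r1, 0xce)

[0] flags=1000 → (cmp)
[1] flags=1000 EQ?F → skip
[2] flags=1000 VS?F → skip
[3] flags=1000 LT?T → r3=0xdc
[4] flags=0010 → (cmp)
[5] flags=0010 LS?F → skip
[6] flags=0010 VC?T → r4=0x42
[7] flags=0010 CC?F → skip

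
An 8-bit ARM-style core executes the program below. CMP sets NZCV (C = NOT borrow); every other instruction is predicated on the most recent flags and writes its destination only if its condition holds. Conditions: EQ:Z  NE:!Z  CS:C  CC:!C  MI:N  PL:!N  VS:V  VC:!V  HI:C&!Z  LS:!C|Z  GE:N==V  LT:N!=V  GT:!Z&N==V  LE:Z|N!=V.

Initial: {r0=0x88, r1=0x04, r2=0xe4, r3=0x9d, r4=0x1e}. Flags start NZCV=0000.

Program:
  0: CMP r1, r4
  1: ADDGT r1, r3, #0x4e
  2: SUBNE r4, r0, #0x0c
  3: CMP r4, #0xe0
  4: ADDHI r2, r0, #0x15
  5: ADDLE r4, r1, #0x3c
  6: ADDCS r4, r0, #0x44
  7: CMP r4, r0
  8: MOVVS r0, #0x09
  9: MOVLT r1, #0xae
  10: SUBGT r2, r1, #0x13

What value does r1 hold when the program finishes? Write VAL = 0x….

[0] flags=1000 → (cmp)
[1] flags=1000 GT?F → skip
[2] flags=1000 NE?T → r4=0x7c
[3] flags=1001 → (cmp)
[4] flags=1001 HI?F → skip
[5] flags=1001 LE?F → skip
[6] flags=1001 CS?F → skip
[7] flags=1001 → (cmp)
[8] flags=1001 VS?T → r0=0x09
[9] flags=1001 LT?F → skip
[10] flags=1001 GT?T → r2=0xf1

VAL = 0x04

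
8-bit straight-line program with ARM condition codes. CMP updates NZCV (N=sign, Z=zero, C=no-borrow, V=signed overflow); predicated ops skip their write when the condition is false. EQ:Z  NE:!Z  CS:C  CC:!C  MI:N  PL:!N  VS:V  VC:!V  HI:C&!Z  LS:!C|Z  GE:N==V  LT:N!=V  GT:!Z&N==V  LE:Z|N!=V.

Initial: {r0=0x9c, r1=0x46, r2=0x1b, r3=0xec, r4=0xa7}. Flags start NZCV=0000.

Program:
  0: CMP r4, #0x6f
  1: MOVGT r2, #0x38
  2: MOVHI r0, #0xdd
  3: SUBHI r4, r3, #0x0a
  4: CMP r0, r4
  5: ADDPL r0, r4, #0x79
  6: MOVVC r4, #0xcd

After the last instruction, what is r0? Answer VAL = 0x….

0: ✓ CMP  NZCV=0011
1: · MOVGT
2: ✓ MOVHI  r0←0xdd
3: ✓ SUBHI  r4←0xe2
4: ✓ CMP  NZCV=1000
5: · ADDPL
6: ✓ MOVVC  r4←0xcd

VAL = 0xdd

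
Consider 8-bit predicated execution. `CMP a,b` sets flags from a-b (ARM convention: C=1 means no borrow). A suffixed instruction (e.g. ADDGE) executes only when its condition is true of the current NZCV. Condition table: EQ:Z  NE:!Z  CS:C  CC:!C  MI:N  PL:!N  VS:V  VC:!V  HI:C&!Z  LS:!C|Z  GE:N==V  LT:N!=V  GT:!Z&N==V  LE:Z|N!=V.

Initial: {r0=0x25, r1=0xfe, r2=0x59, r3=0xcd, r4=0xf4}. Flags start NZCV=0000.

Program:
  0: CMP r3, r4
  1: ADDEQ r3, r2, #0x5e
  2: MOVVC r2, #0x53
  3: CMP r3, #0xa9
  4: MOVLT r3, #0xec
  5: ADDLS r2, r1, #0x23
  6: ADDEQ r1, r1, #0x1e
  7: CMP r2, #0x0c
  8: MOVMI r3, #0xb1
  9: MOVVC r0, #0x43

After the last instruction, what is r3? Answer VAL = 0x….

VAL = 0xcd

[0] flags=1000 → (cmp)
[1] flags=1000 EQ?F → skip
[2] flags=1000 VC?T → r2=0x53
[3] flags=0010 → (cmp)
[4] flags=0010 LT?F → skip
[5] flags=0010 LS?F → skip
[6] flags=0010 EQ?F → skip
[7] flags=0010 → (cmp)
[8] flags=0010 MI?F → skip
[9] flags=0010 VC?T → r0=0x43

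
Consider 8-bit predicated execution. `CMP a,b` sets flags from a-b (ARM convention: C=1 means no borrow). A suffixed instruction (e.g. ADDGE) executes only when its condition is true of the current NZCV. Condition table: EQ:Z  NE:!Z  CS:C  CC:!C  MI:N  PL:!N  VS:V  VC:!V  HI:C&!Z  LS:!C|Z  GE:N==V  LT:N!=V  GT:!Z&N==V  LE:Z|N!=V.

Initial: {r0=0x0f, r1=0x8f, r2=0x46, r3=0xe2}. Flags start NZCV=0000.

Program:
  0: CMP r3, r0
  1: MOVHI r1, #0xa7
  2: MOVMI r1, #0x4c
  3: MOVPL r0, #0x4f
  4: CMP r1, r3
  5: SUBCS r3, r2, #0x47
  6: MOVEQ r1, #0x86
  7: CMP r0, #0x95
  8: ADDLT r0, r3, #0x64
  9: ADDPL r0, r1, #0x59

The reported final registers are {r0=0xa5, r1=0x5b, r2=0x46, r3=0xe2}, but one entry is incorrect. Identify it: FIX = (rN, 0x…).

FIX = (r1, 0x4c)

0: ✓ CMP  NZCV=1010
1: ✓ MOVHI  r1←0xa7
2: ✓ MOVMI  r1←0x4c
3: · MOVPL
4: ✓ CMP  NZCV=0000
5: · SUBCS
6: · MOVEQ
7: ✓ CMP  NZCV=0000
8: · ADDLT
9: ✓ ADDPL  r0←0xa5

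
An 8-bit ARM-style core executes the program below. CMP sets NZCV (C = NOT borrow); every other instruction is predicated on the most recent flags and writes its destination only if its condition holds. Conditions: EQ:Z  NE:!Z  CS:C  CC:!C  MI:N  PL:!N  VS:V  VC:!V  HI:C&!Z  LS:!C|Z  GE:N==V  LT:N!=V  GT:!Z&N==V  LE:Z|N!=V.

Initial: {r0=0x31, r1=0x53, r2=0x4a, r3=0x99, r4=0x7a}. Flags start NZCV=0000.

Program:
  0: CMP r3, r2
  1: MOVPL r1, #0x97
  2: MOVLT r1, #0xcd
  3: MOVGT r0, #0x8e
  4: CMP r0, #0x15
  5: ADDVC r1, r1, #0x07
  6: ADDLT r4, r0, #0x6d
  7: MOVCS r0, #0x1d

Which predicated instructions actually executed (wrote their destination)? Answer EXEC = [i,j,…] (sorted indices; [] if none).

EXEC = [1,2,5,7]

0: ✓ CMP  NZCV=0011
1: ✓ MOVPL  r1←0x97
2: ✓ MOVLT  r1←0xcd
3: · MOVGT
4: ✓ CMP  NZCV=0010
5: ✓ ADDVC  r1←0xd4
6: · ADDLT
7: ✓ MOVCS  r0←0x1d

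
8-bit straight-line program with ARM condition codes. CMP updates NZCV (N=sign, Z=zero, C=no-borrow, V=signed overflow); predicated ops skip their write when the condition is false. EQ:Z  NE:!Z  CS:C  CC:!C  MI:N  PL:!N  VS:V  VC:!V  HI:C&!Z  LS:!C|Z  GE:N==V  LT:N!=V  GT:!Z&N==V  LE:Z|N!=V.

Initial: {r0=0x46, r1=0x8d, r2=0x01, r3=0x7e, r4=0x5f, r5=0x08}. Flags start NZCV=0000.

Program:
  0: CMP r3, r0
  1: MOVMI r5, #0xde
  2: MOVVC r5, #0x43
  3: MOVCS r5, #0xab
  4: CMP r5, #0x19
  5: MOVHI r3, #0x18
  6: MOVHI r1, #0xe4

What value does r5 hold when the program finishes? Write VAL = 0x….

[0] flags=0010 → (cmp)
[1] flags=0010 MI?F → skip
[2] flags=0010 VC?T → r5=0x43
[3] flags=0010 CS?T → r5=0xab
[4] flags=1010 → (cmp)
[5] flags=1010 HI?T → r3=0x18
[6] flags=1010 HI?T → r1=0xe4

VAL = 0xab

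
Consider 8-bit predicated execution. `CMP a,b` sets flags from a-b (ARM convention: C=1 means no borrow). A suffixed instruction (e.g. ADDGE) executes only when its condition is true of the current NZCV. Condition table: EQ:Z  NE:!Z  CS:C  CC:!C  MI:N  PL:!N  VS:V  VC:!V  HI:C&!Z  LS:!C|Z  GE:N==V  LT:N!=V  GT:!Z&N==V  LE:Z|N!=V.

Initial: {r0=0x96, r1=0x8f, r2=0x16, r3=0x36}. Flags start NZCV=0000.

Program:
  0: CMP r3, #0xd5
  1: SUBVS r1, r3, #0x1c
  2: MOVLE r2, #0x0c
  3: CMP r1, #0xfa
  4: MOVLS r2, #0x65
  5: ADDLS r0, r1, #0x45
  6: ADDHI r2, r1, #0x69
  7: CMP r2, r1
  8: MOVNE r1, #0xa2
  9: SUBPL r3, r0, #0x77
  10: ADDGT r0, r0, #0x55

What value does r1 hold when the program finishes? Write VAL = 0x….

VAL = 0xa2

0: ✓ CMP  NZCV=0000
1: · SUBVS
2: · MOVLE
3: ✓ CMP  NZCV=1000
4: ✓ MOVLS  r2←0x65
5: ✓ ADDLS  r0←0xd4
6: · ADDHI
7: ✓ CMP  NZCV=1001
8: ✓ MOVNE  r1←0xa2
9: · SUBPL
10: ✓ ADDGT  r0←0x29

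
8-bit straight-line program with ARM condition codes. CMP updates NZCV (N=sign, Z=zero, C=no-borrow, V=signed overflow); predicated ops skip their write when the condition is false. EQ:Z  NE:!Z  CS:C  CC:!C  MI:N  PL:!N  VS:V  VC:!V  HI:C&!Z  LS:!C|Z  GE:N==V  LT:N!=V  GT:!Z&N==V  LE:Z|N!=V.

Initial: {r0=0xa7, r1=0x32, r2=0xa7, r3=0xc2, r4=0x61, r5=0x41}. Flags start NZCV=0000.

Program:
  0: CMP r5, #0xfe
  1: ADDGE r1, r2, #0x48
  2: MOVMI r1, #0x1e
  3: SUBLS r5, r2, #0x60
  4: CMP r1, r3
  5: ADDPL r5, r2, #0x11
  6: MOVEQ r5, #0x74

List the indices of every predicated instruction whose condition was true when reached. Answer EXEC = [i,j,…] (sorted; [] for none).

[0] flags=0000 → (cmp)
[1] flags=0000 GE?T → r1=0xef
[2] flags=0000 MI?F → skip
[3] flags=0000 LS?T → r5=0x47
[4] flags=0010 → (cmp)
[5] flags=0010 PL?T → r5=0xb8
[6] flags=0010 EQ?F → skip

EXEC = [1,3,5]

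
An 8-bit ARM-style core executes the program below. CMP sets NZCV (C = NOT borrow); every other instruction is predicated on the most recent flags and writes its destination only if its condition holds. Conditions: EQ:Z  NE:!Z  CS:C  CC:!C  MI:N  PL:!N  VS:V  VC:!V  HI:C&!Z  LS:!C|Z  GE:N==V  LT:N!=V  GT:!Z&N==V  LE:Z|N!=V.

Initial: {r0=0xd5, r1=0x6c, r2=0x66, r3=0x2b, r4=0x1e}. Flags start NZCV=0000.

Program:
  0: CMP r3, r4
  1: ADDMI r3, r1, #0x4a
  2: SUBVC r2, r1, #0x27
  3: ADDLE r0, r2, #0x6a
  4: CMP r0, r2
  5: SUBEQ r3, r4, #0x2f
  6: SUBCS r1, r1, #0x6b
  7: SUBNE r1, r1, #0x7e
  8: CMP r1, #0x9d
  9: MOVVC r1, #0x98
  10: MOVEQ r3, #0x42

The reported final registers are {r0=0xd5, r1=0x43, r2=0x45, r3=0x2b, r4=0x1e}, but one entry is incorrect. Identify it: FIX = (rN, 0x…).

FIX = (r1, 0x98)

[0] flags=0010 → (cmp)
[1] flags=0010 MI?F → skip
[2] flags=0010 VC?T → r2=0x45
[3] flags=0010 LE?F → skip
[4] flags=1010 → (cmp)
[5] flags=1010 EQ?F → skip
[6] flags=1010 CS?T → r1=0x01
[7] flags=1010 NE?T → r1=0x83
[8] flags=1000 → (cmp)
[9] flags=1000 VC?T → r1=0x98
[10] flags=1000 EQ?F → skip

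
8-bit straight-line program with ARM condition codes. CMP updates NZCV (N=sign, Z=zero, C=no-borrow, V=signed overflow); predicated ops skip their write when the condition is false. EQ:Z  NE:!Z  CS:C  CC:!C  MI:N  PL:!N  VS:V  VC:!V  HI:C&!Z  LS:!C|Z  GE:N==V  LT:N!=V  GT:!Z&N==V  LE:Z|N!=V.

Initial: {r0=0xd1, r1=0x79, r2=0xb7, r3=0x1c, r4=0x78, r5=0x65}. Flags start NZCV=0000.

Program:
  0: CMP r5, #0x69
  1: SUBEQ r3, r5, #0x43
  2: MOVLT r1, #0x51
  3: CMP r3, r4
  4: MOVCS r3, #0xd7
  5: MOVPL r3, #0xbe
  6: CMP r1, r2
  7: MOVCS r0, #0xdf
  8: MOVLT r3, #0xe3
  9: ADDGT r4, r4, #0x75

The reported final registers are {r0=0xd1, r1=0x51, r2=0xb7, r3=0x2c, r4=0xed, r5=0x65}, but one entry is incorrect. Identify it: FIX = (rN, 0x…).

FIX = (r3, 0x1c)

0: ✓ CMP  NZCV=1000
1: · SUBEQ
2: ✓ MOVLT  r1←0x51
3: ✓ CMP  NZCV=1000
4: · MOVCS
5: · MOVPL
6: ✓ CMP  NZCV=1001
7: · MOVCS
8: · MOVLT
9: ✓ ADDGT  r4←0xed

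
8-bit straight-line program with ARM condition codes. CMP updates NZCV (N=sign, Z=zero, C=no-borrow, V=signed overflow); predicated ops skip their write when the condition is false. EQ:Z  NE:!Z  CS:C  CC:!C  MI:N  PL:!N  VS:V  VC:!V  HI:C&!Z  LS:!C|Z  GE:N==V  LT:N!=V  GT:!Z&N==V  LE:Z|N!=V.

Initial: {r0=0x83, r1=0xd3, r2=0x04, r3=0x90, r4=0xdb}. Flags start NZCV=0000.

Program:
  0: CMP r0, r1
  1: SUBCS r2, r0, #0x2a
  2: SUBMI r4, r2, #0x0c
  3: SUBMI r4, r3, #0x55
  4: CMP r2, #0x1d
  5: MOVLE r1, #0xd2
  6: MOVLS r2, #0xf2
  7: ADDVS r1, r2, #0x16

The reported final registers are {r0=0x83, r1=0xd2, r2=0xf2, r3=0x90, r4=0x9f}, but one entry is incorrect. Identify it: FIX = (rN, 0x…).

[0] flags=1000 → (cmp)
[1] flags=1000 CS?F → skip
[2] flags=1000 MI?T → r4=0xf8
[3] flags=1000 MI?T → r4=0x3b
[4] flags=1000 → (cmp)
[5] flags=1000 LE?T → r1=0xd2
[6] flags=1000 LS?T → r2=0xf2
[7] flags=1000 VS?F → skip

FIX = (r4, 0x3b)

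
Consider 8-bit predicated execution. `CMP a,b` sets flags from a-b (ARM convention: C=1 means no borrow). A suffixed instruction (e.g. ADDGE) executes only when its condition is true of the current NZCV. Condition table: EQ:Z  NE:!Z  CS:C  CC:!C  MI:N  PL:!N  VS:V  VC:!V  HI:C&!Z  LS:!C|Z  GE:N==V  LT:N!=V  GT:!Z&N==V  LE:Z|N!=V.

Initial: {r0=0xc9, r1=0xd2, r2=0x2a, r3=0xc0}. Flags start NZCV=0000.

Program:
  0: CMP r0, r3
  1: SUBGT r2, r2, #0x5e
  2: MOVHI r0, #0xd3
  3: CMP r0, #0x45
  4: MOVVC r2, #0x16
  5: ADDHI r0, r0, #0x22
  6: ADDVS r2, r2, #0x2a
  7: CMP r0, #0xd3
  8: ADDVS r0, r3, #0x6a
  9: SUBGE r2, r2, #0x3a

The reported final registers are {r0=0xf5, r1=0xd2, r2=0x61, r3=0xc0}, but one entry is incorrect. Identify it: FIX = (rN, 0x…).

FIX = (r2, 0xdc)

0: ✓ CMP  NZCV=0010
1: ✓ SUBGT  r2←0xcc
2: ✓ MOVHI  r0←0xd3
3: ✓ CMP  NZCV=1010
4: ✓ MOVVC  r2←0x16
5: ✓ ADDHI  r0←0xf5
6: · ADDVS
7: ✓ CMP  NZCV=0010
8: · ADDVS
9: ✓ SUBGE  r2←0xdc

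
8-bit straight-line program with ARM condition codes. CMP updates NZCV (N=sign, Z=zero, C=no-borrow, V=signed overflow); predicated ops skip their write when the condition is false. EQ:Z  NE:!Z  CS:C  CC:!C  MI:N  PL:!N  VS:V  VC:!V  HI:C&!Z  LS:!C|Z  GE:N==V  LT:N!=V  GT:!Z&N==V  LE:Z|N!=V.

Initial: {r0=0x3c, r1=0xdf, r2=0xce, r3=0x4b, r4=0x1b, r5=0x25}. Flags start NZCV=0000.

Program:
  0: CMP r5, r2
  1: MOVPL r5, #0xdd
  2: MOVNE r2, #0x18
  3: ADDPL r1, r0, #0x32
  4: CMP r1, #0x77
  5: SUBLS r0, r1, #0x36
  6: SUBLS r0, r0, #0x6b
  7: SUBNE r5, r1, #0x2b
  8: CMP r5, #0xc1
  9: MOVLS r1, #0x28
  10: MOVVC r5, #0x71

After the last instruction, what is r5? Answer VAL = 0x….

VAL = 0x43

[0] flags=0000 → (cmp)
[1] flags=0000 PL?T → r5=0xdd
[2] flags=0000 NE?T → r2=0x18
[3] flags=0000 PL?T → r1=0x6e
[4] flags=1000 → (cmp)
[5] flags=1000 LS?T → r0=0x38
[6] flags=1000 LS?T → r0=0xcd
[7] flags=1000 NE?T → r5=0x43
[8] flags=1001 → (cmp)
[9] flags=1001 LS?T → r1=0x28
[10] flags=1001 VC?F → skip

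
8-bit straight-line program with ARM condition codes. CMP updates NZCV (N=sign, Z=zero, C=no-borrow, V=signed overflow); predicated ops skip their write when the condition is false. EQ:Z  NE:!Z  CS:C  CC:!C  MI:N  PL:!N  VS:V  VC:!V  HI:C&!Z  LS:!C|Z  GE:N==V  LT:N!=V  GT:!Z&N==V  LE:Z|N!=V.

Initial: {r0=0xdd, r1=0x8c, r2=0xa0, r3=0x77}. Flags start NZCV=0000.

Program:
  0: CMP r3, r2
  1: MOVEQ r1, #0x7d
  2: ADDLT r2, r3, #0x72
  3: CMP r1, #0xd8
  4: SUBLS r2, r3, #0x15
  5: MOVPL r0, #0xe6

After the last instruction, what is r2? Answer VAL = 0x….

[0] flags=1001 → (cmp)
[1] flags=1001 EQ?F → skip
[2] flags=1001 LT?F → skip
[3] flags=1000 → (cmp)
[4] flags=1000 LS?T → r2=0x62
[5] flags=1000 PL?F → skip

VAL = 0x62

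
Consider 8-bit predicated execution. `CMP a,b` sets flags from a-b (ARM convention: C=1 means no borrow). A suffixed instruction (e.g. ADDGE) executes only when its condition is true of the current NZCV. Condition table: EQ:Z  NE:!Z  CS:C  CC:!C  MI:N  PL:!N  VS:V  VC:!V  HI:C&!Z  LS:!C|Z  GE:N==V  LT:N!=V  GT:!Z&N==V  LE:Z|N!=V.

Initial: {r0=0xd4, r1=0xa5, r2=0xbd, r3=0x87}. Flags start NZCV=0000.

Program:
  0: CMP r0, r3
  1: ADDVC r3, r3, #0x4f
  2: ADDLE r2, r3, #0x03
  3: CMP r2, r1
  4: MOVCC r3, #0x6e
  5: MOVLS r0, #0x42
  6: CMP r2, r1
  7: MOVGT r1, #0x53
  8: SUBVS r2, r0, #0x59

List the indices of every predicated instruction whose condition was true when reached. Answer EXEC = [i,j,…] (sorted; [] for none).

EXEC = [1,7]

0: ✓ CMP  NZCV=0010
1: ✓ ADDVC  r3←0xd6
2: · ADDLE
3: ✓ CMP  NZCV=0010
4: · MOVCC
5: · MOVLS
6: ✓ CMP  NZCV=0010
7: ✓ MOVGT  r1←0x53
8: · SUBVS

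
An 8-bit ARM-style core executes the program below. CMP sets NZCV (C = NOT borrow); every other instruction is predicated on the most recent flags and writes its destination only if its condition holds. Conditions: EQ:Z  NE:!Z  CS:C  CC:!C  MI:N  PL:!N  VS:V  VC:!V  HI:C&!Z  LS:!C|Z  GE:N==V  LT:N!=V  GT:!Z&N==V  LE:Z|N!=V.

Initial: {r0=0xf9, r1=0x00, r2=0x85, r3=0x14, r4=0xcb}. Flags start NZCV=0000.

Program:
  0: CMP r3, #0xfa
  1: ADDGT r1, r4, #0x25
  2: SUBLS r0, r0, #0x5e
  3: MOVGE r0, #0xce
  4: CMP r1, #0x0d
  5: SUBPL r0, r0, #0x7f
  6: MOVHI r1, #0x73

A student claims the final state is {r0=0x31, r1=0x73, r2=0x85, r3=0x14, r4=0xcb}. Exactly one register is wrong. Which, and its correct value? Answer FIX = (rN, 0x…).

FIX = (r0, 0xce)

[0] flags=0000 → (cmp)
[1] flags=0000 GT?T → r1=0xf0
[2] flags=0000 LS?T → r0=0x9b
[3] flags=0000 GE?T → r0=0xce
[4] flags=1010 → (cmp)
[5] flags=1010 PL?F → skip
[6] flags=1010 HI?T → r1=0x73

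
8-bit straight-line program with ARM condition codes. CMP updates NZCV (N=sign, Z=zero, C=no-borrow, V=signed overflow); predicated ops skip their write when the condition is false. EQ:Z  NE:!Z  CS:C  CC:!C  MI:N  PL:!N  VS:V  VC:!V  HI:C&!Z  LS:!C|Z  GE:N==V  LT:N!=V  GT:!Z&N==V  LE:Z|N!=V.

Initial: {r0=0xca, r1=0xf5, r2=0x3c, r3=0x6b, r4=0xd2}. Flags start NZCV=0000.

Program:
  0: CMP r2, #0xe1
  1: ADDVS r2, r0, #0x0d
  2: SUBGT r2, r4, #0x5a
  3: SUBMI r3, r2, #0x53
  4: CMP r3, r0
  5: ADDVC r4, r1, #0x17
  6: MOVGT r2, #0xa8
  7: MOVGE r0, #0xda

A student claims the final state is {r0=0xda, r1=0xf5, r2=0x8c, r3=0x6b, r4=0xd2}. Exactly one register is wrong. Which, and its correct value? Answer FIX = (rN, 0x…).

FIX = (r2, 0xa8)

0: ✓ CMP  NZCV=0000
1: · ADDVS
2: ✓ SUBGT  r2←0x78
3: · SUBMI
4: ✓ CMP  NZCV=1001
5: · ADDVC
6: ✓ MOVGT  r2←0xa8
7: ✓ MOVGE  r0←0xda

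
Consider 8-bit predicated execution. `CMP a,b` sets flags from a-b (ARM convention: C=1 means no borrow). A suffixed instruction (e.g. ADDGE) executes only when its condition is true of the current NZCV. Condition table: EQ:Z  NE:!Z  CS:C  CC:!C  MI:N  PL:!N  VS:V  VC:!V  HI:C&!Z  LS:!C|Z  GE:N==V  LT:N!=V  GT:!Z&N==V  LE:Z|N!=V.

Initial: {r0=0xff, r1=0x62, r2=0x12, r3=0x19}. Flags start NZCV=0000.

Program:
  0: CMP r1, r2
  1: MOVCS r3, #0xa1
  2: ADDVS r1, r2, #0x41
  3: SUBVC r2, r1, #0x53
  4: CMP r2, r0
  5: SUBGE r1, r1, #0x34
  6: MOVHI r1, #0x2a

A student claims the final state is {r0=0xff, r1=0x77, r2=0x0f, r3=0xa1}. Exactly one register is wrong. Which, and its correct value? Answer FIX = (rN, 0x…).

FIX = (r1, 0x2e)

0: ✓ CMP  NZCV=0010
1: ✓ MOVCS  r3←0xa1
2: · ADDVS
3: ✓ SUBVC  r2←0x0f
4: ✓ CMP  NZCV=0000
5: ✓ SUBGE  r1←0x2e
6: · MOVHI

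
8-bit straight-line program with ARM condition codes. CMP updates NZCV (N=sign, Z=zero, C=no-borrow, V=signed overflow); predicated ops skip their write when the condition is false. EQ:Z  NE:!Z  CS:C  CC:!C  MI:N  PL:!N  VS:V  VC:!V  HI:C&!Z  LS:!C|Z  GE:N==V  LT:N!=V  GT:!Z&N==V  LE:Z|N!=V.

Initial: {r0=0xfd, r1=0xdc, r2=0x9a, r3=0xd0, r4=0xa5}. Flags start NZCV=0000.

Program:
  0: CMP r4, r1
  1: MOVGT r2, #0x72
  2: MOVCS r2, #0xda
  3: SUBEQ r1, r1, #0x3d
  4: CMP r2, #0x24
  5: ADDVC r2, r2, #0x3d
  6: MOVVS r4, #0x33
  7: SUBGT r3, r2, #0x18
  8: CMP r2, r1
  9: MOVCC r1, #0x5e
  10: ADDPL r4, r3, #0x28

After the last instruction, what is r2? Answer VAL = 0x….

VAL = 0x9a

0: ✓ CMP  NZCV=1000
1: · MOVGT
2: · MOVCS
3: · SUBEQ
4: ✓ CMP  NZCV=0011
5: · ADDVC
6: ✓ MOVVS  r4←0x33
7: · SUBGT
8: ✓ CMP  NZCV=1000
9: ✓ MOVCC  r1←0x5e
10: · ADDPL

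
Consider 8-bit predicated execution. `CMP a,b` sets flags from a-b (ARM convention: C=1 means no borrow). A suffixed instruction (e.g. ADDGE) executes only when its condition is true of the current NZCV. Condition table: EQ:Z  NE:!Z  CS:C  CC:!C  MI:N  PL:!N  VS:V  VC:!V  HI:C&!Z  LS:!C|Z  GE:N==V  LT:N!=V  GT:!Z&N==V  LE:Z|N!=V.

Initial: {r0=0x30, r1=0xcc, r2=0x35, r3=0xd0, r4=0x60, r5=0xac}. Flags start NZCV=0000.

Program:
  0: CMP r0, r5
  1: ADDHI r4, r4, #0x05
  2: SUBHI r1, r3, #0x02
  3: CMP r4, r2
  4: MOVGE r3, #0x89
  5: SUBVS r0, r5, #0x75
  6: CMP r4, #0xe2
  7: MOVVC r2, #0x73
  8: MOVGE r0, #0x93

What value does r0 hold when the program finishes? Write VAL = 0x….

VAL = 0x93

0: ✓ CMP  NZCV=1001
1: · ADDHI
2: · SUBHI
3: ✓ CMP  NZCV=0010
4: ✓ MOVGE  r3←0x89
5: · SUBVS
6: ✓ CMP  NZCV=0000
7: ✓ MOVVC  r2←0x73
8: ✓ MOVGE  r0←0x93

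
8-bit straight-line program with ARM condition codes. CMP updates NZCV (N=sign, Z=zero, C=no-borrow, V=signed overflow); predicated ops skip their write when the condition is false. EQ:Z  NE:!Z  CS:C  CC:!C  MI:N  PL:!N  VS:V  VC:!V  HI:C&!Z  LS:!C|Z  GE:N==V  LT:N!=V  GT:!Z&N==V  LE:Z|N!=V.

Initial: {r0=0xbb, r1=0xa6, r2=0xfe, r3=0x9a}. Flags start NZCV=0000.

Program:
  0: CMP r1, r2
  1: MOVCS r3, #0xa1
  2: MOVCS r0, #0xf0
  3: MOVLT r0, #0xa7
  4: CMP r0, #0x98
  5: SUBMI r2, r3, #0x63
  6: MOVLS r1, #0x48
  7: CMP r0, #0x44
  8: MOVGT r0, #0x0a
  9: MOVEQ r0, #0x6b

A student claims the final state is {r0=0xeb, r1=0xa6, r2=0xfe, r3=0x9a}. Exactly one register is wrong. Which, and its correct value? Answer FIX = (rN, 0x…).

FIX = (r0, 0xa7)

[0] flags=1000 → (cmp)
[1] flags=1000 CS?F → skip
[2] flags=1000 CS?F → skip
[3] flags=1000 LT?T → r0=0xa7
[4] flags=0010 → (cmp)
[5] flags=0010 MI?F → skip
[6] flags=0010 LS?F → skip
[7] flags=0011 → (cmp)
[8] flags=0011 GT?F → skip
[9] flags=0011 EQ?F → skip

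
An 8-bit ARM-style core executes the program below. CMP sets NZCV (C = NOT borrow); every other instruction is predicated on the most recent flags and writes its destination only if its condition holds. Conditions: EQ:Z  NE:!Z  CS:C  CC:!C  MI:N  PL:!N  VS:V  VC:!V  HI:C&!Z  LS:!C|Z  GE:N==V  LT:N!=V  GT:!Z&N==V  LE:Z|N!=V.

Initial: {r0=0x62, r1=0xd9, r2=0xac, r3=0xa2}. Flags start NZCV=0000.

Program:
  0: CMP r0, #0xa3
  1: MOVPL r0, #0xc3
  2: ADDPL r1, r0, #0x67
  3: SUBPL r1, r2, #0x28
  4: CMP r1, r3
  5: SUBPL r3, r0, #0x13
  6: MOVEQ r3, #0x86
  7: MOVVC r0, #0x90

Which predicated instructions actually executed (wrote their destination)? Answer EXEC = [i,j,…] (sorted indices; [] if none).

EXEC = [5,7]

[0] flags=1001 → (cmp)
[1] flags=1001 PL?F → skip
[2] flags=1001 PL?F → skip
[3] flags=1001 PL?F → skip
[4] flags=0010 → (cmp)
[5] flags=0010 PL?T → r3=0x4f
[6] flags=0010 EQ?F → skip
[7] flags=0010 VC?T → r0=0x90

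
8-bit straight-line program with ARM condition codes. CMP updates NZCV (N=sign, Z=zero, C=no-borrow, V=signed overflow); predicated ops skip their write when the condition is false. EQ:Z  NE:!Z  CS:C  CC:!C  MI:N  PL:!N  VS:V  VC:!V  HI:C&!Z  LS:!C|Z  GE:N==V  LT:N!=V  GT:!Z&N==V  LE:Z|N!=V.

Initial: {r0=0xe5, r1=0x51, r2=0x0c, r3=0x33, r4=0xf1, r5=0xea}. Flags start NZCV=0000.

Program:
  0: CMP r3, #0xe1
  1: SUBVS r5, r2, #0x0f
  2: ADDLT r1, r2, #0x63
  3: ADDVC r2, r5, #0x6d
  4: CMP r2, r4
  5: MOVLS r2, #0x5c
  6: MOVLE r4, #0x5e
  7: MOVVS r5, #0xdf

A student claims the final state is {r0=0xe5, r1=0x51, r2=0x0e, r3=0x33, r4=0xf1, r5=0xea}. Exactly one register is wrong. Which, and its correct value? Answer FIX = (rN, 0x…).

0: ✓ CMP  NZCV=0000
1: · SUBVS
2: · ADDLT
3: ✓ ADDVC  r2←0x57
4: ✓ CMP  NZCV=0000
5: ✓ MOVLS  r2←0x5c
6: · MOVLE
7: · MOVVS

FIX = (r2, 0x5c)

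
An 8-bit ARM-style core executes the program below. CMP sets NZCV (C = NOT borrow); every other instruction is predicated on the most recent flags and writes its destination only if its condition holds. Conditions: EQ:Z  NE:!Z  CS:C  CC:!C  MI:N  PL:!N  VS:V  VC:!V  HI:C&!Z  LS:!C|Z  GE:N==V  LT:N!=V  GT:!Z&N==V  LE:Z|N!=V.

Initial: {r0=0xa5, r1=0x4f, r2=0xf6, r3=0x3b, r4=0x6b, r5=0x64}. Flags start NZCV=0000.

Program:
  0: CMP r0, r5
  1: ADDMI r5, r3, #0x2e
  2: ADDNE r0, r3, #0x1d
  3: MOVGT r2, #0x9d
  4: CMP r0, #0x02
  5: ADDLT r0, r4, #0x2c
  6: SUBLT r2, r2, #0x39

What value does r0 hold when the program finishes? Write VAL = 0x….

0: ✓ CMP  NZCV=0011
1: · ADDMI
2: ✓ ADDNE  r0←0x58
3: · MOVGT
4: ✓ CMP  NZCV=0010
5: · ADDLT
6: · SUBLT

VAL = 0x58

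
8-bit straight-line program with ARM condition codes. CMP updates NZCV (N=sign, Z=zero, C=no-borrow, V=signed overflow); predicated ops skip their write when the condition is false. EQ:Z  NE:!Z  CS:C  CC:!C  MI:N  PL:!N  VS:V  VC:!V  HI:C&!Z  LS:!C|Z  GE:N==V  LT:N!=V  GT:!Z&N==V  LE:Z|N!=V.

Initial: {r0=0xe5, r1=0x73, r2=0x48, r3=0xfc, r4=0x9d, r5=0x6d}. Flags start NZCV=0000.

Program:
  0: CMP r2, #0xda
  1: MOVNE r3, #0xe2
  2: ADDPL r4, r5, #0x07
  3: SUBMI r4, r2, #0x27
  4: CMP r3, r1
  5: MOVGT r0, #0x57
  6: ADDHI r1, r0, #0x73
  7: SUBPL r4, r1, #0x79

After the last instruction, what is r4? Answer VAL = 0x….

0: ✓ CMP  NZCV=0000
1: ✓ MOVNE  r3←0xe2
2: ✓ ADDPL  r4←0x74
3: · SUBMI
4: ✓ CMP  NZCV=0011
5: · MOVGT
6: ✓ ADDHI  r1←0x58
7: ✓ SUBPL  r4←0xdf

VAL = 0xdf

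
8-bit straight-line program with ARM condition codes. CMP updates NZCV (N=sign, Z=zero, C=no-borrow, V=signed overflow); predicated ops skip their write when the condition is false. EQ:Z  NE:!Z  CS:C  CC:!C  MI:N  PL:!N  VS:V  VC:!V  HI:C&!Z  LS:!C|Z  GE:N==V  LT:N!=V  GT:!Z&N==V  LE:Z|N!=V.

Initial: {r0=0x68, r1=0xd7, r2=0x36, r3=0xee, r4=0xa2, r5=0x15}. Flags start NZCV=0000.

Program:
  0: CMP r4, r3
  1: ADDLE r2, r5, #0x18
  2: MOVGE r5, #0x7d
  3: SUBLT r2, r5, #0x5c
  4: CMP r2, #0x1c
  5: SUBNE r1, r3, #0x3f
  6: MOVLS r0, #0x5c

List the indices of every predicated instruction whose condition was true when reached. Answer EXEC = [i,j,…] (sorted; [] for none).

EXEC = [1,3,5]

[0] flags=1000 → (cmp)
[1] flags=1000 LE?T → r2=0x2d
[2] flags=1000 GE?F → skip
[3] flags=1000 LT?T → r2=0xb9
[4] flags=1010 → (cmp)
[5] flags=1010 NE?T → r1=0xaf
[6] flags=1010 LS?F → skip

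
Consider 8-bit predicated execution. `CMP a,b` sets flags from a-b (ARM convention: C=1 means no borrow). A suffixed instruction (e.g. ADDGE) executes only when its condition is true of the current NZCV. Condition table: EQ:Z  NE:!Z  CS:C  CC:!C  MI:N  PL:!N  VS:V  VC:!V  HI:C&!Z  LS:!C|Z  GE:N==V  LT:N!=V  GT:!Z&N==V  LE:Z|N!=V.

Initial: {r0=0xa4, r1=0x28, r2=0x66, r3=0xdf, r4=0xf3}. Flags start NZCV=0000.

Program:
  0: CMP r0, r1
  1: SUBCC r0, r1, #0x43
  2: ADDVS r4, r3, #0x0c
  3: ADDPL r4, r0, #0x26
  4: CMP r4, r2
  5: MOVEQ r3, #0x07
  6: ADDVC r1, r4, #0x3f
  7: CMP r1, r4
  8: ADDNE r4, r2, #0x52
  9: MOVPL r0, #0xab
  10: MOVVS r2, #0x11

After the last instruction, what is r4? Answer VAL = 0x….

VAL = 0xb8

[0] flags=0011 → (cmp)
[1] flags=0011 CC?F → skip
[2] flags=0011 VS?T → r4=0xeb
[3] flags=0011 PL?T → r4=0xca
[4] flags=0011 → (cmp)
[5] flags=0011 EQ?F → skip
[6] flags=0011 VC?F → skip
[7] flags=0000 → (cmp)
[8] flags=0000 NE?T → r4=0xb8
[9] flags=0000 PL?T → r0=0xab
[10] flags=0000 VS?F → skip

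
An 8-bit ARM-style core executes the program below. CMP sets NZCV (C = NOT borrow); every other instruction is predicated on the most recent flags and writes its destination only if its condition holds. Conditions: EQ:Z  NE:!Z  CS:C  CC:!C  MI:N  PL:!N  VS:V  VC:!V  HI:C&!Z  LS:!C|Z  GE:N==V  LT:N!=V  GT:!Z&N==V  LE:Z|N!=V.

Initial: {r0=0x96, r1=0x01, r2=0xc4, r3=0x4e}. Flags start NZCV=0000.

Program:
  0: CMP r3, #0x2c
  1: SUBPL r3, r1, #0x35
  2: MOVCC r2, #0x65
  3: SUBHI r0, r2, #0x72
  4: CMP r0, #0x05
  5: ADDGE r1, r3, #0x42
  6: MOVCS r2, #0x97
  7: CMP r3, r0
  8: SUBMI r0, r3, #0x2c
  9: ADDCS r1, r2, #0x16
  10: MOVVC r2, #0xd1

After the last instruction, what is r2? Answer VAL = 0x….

VAL = 0x97

0: ✓ CMP  NZCV=0010
1: ✓ SUBPL  r3←0xcc
2: · MOVCC
3: ✓ SUBHI  r0←0x52
4: ✓ CMP  NZCV=0010
5: ✓ ADDGE  r1←0x0e
6: ✓ MOVCS  r2←0x97
7: ✓ CMP  NZCV=0011
8: · SUBMI
9: ✓ ADDCS  r1←0xad
10: · MOVVC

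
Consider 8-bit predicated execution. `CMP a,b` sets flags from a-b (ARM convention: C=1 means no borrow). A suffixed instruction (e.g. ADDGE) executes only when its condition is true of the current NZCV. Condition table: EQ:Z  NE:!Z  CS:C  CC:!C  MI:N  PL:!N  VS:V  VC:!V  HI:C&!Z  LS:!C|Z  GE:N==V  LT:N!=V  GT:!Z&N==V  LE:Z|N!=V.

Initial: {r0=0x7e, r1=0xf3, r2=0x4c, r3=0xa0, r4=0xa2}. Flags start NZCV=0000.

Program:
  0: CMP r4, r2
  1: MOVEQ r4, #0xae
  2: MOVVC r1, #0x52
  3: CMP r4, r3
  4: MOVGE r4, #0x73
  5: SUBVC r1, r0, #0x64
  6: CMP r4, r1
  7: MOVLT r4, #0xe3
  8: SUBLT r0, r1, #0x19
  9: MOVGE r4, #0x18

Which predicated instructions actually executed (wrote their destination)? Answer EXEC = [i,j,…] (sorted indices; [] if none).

[0] flags=0011 → (cmp)
[1] flags=0011 EQ?F → skip
[2] flags=0011 VC?F → skip
[3] flags=0010 → (cmp)
[4] flags=0010 GE?T → r4=0x73
[5] flags=0010 VC?T → r1=0x1a
[6] flags=0010 → (cmp)
[7] flags=0010 LT?F → skip
[8] flags=0010 LT?F → skip
[9] flags=0010 GE?T → r4=0x18

EXEC = [4,5,9]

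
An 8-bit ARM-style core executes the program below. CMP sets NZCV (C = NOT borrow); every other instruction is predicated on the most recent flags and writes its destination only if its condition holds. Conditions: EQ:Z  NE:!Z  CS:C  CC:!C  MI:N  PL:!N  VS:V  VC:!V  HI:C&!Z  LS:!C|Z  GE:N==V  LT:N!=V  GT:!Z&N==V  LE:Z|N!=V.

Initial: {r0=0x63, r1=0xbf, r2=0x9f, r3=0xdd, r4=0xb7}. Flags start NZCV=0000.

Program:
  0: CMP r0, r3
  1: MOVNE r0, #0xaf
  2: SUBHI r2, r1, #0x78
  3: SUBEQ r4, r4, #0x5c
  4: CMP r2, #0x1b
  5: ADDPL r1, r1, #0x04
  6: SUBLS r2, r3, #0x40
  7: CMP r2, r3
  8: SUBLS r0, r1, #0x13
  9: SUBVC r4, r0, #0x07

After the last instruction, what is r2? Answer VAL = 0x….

VAL = 0x9f

0: ✓ CMP  NZCV=1001
1: ✓ MOVNE  r0←0xaf
2: · SUBHI
3: · SUBEQ
4: ✓ CMP  NZCV=1010
5: · ADDPL
6: · SUBLS
7: ✓ CMP  NZCV=1000
8: ✓ SUBLS  r0←0xac
9: ✓ SUBVC  r4←0xa5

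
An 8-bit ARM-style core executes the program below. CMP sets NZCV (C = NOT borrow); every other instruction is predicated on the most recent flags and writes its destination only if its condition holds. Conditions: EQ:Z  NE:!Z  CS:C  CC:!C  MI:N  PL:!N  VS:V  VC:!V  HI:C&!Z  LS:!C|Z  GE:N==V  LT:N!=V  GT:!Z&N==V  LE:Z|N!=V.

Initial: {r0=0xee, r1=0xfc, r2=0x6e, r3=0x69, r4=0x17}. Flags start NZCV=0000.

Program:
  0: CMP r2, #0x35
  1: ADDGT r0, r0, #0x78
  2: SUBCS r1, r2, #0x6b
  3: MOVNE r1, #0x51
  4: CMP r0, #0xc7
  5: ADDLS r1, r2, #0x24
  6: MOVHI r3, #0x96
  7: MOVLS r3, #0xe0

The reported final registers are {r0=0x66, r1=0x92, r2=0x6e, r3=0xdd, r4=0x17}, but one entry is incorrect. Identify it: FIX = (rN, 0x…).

[0] flags=0010 → (cmp)
[1] flags=0010 GT?T → r0=0x66
[2] flags=0010 CS?T → r1=0x03
[3] flags=0010 NE?T → r1=0x51
[4] flags=1001 → (cmp)
[5] flags=1001 LS?T → r1=0x92
[6] flags=1001 HI?F → skip
[7] flags=1001 LS?T → r3=0xe0

FIX = (r3, 0xe0)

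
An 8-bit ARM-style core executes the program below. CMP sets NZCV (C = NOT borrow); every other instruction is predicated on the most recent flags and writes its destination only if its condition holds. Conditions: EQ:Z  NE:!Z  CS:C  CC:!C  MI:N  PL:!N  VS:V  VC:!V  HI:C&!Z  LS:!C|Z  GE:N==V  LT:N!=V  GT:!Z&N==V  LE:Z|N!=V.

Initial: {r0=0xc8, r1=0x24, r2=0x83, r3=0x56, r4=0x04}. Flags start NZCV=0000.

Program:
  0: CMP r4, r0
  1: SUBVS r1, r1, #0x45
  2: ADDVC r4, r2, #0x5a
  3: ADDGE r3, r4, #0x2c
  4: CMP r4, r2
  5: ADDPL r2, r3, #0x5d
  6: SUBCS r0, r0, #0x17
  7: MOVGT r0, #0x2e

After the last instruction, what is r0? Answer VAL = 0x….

VAL = 0x2e

0: ✓ CMP  NZCV=0000
1: · SUBVS
2: ✓ ADDVC  r4←0xdd
3: ✓ ADDGE  r3←0x09
4: ✓ CMP  NZCV=0010
5: ✓ ADDPL  r2←0x66
6: ✓ SUBCS  r0←0xb1
7: ✓ MOVGT  r0←0x2e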